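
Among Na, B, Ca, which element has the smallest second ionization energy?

The second ionization energy removes an electron from the +1 ion. For each element: Na⁺ is the bare [Ne] core; B⁺ still has 2 valence electrons; Ca⁺ still has 1 valence electron.
Breaking into a closed-shell core is much more expensive than removing a leftover valence electron — Na has the largest IE_2 here.
Valence configurations: B⁺ [He]2s², Ca⁺ [Ar]4s¹.
Approximate IE_2 values (kJ/mol): Na 4562, B 2427, Ca 1145.
Hence IE_2: Ca < B < Na.

Ca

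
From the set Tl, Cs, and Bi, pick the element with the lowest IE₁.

Cs

First ionization energy rises across a period (greater Z_eff holds electrons more tightly) and falls down a group (valence electrons are farther from the nucleus).
All lie in period 6, so first ionization energy increases left to right.
The lowest IE₁ among these belongs to Cs.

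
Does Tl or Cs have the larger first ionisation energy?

Cs is in period 6, group 1; Tl is in period 6, group 13.
Removing the outermost electron gets harder across a period and easier down a group.
All lie in period 6, so first ionization energy increases left to right.
So Tl has the larger first ionisation energy (Tl > Cs).

Tl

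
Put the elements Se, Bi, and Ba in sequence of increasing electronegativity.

Se is in period 4, group 16; Ba is in period 6, group 2; Bi is in period 6, group 15.
Electronegativity increases across a period and decreases down a group, tracking effective nuclear charge and atomic size.
Neither a single period nor a single group — weigh both effects.
Bi > Ba: Bi lies to the right of Ba in period 6, so the across-period effect alone puts Bi higher.
Se > Bi: relative to Bi, both the across-period and down-group shifts push Se's electronegativity up.
Approximate values (Pauling): Se 2.55, Ba 0.89, Bi 2.02.
So from lowest to highest: Ba < Bi < Se.

Ba, Bi, Se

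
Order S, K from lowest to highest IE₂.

S < K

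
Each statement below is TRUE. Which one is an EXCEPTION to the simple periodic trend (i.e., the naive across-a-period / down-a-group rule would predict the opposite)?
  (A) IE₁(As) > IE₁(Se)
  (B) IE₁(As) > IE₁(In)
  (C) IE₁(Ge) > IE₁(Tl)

The general trend: IE₁ increases across a period and decreases down a group.
(A) As (period 4, group 15) vs Se (period 4, group 16): the stated order contradicts the simple trend.
(B) As (period 4, group 15) vs In (period 5, group 13): the stated order agrees with the simple trend.
(C) Ge (period 4, group 14) vs Tl (period 6, group 13): the stated order agrees with the simple trend.
The exception is (A): Se (4p⁴) ionizes more easily than half-filled As (4p³).

(A)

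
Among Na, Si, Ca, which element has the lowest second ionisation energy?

Consider each +1 ion: Na⁺ is the bare [Ne] core; Si⁺ still has 3 valence electrons; Ca⁺ still has 1 valence electron.
Breaking into a closed-shell core is much more expensive than removing a leftover valence electron — Na has the largest IE_2 here.
Valence configurations: Si⁺ [Ne]3s²3p¹, Ca⁺ [Ar]4s¹.
The numbers (kJ/mol): Na 4562, Si 1577, Ca 1145.
So the second ionization energies run Ca < Si < Na.

Ca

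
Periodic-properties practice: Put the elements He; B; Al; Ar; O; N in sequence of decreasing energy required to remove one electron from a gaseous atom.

He > Ar > N > O > B > Al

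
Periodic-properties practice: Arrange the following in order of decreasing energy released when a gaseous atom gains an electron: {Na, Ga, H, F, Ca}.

Electron affinity generally becomes more exothermic across a period toward the halogens and less exothermic down a group.
Neither a single period nor a single group — weigh both effects.
Ga > Ca: both are in period 4; the period trend gives Ga the larger value.
Na > Ga: period and group pull opposite ways; the down-group shift dominates (53 vs 29 kJ/mol).
H > Na: H sits above Na in group 1, so the down-group effect alone puts H higher.
F > H: the two effects oppose for this pair; the across-period effect wins (328 vs 73 kJ/mol).
Approximate values (kJ/mol): H 73, F 328, Na 53, Ca 2, Ga 29.
So from highest to lowest: F > H > Na > Ga > Ca.

F > H > Na > Ga > Ca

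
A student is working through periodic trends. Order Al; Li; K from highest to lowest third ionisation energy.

The third ionization energy removes an electron from the +2 ion. For each element: Al²⁺ still has 1 valence electron; Li²⁺ is already 1 electron into the core; K²⁺ is already 1 electron into the core.
Core electrons are held far more tightly than valence electrons, so K and Li top the IE_3 order.
The numbers (kJ/mol): Al 2745, Li 11815, K 4420.
Overall IE_3 order: Al < K < Li.

Li > K > Al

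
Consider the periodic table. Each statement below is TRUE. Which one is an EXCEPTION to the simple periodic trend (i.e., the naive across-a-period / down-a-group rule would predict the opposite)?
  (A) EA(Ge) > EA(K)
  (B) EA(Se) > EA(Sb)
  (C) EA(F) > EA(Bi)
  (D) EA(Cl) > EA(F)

The general trend: electron affinity increases across a period and decreases down a group.
(A) Ge (period 4, group 14) vs K (period 4, group 1): the stated order agrees with the simple trend.
(B) Se (period 4, group 16) vs Sb (period 5, group 15): the stated order agrees with the simple trend.
(C) F (period 2, group 17) vs Bi (period 6, group 15): the stated order agrees with the simple trend.
(D) Cl (period 3, group 17) vs F (period 2, group 17): the stated order contradicts the simple trend.
The exception is (D): F's small 2p subshell makes the incoming electron feel strong e⁻–e⁻ repulsion, so Cl actually releases more energy on gaining an electron.

(D)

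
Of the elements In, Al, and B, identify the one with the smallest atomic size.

Across a period the added protons contract the valence shell; down a group each new principal shell makes the atom larger.
All are in group 13, so atomic radius increases down the group.
The smallest atomic size among these belongs to B.

B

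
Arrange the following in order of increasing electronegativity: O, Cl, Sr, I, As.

Sr < As < I < Cl < O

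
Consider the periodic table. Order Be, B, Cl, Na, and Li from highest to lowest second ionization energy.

Li > Na > B > Cl > Be

The second ionization energy removes an electron from the +1 ion. For each element: Be⁺ still has 1 valence electron; B⁺ still has 2 valence electrons; Cl⁺ still has 6 valence electrons; Na⁺ is the bare [Ne] core; Li⁺ is the bare [He] core.
Pulling an electron out of a noble-gas core costs far more than removing a remaining valence electron, so Na and Li sit at the high end of IE_2.
Valence configurations: Be⁺ [He]2s¹, B⁺ [He]2s², Cl⁺ [Ne]3s²3p⁴.
Tabulated IE_2 (kJ/mol): Be 1757, B 2427, Cl 2298, Na 4562, Li 7298.
So the second ionization energies run Be < Cl < B < Na < Li.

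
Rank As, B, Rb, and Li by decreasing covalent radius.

Li is in period 2, group 1; B is in period 2, group 13; As is in period 4, group 15; Rb is in period 5, group 1.
Atomic radius shrinks across a period as nuclear charge pulls the same shell inward, and grows down a group as new shells are added.
These span different periods and groups, so the two trends combine.
As > B: period and group pull opposite ways; the down-group shift dominates (121 vs 85 pm).
Li > As: the two effects oppose for this pair; the across-period effect wins (133 vs 121 pm).
Rb > Li: Rb sits below Li in group 1, so the down-group effect alone puts Rb larger.
For reference (pm): Li 133, B 85, As 121, Rb 210.
So from largest to smallest: Rb > Li > As > B.

Rb, Li, As, B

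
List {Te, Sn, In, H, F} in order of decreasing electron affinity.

F, Te, Sn, H, In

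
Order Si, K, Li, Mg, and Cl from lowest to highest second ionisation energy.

Mg < Si < Cl < K < Li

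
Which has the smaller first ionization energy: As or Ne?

As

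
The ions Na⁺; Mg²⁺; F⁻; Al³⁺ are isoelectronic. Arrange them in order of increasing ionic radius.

Al³⁺ < Mg²⁺ < Na⁺ < F⁻

All of these have 10 electrons, so size is governed by nuclear charge alone: the more protons, the stronger the pull on the same electron cloud, and the smaller the ion.
Nuclear charges: Al³⁺ (Z=13), Mg²⁺ (Z=12), Na⁺ (Z=11), F⁻ (Z=9).
Smallest to largest: Al³⁺ < Mg²⁺ < Na⁺ < F⁻.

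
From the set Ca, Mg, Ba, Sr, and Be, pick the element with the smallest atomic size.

Be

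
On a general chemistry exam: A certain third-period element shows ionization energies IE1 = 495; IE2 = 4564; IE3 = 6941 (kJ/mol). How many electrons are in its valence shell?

Look for the largest jump between consecutive ionization energies: IE2/IE1 ≈ 9.2, far larger than any earlier ratio.
That jump marks the point where a core electron is being removed. So the atom has 1 valence electron.

1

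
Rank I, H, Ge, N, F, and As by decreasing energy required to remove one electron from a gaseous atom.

H is in period 1, group 1; N is in period 2, group 15; F is in period 2, group 17; Ge is in period 4, group 14; As is in period 4, group 15; I is in period 5, group 17.
Across a period the outer electron is held more tightly (higher IE₁); down a group it sits in a higher shell, more shielded, and comes off more easily.
Neither a single period nor a single group — weigh both effects.
As > Ge: As lies to the right of Ge in period 4, so the across-period effect alone puts As higher.
I > As: period and group pull opposite ways; the across-period shift dominates (1008 vs 947 kJ/mol).
H > I: period and group pull opposite ways; the down-group shift dominates (1312 vs 1008 kJ/mol).
N > H: the two effects oppose for this pair; the across-period effect wins (1402 vs 1312 kJ/mol).
F > N: both are in period 2; the period trend gives F the larger value.
Tabulated first ionization energy (kJ/mol): H 1312, N 1402, F 1681, Ge 762, As 947, I 1008.
So from highest to lowest: F > N > H > I > As > Ge.

F, N, H, I, As, Ge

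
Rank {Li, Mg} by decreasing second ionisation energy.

Li > Mg

After 1 electron has been removed, what remains? Li⁺ is the bare [He] core; Mg⁺ still has 1 valence electron.
Pulling an electron out of a noble-gas core costs far more than removing a remaining valence electron, so Li sits at the high end of IE_2.
Tabulated IE_2 (kJ/mol): Li 7298, Mg 1451.
Overall IE_2 order: Mg < Li.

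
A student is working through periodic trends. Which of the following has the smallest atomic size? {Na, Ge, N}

N is in period 2, group 15; Na is in period 3, group 1; Ge is in period 4, group 14.
Radius decreases left→right (rising Z_eff, same n) and increases top→bottom (higher n).
These span different periods and groups, so the two trends combine.
Ge > N: both effects reinforce here, so Ge is clearly the larger of the two.
Na > Ge: the two effects oppose for this pair; the across-period effect wins (155 vs 121 pm).
Approximate values (pm): N 71, Na 155, Ge 121.
The smallest atomic size among these belongs to N.

N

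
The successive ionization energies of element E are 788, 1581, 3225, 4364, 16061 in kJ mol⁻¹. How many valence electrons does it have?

4

Look for the largest jump between consecutive ionization energies: IE5/IE4 ≈ 3.7, far larger than any earlier ratio.
That jump marks the point where a core electron is being removed. So the atom has 4 valence electrons.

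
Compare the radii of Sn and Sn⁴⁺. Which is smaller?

Sn⁴⁺

Forming Sn⁴⁺ removes 4 electrons from Sn. Fewer electrons for the same nuclear charge means less shielding and a higher Z_eff on the remaining electrons.
A cation is smaller than its parent atom: Sn⁴⁺ < Sn.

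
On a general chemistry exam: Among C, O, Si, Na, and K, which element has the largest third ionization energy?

Na

After 2 electrons have been removed, what remains? C²⁺ still has 2 valence electrons; O²⁺ still has 4 valence electrons; Si²⁺ still has 2 valence electrons; Na²⁺ is already 1 electron into the core; K²⁺ is already 1 electron into the core.
Usually core removal costs more than valence removal, but here the competition is close: a tightly held n=2 valence electron can cost more to remove than an n=3 core electron, so the actual values have to decide it.
Valence configurations: C²⁺ [He]2s², O²⁺ [He]2s²2p², Si²⁺ [Ne]3s².
Tabulated IE_3 (kJ/mol): C 4620, O 5300, Si 3232, Na 6910, K 4420.
Overall IE_3 order: Si < K < C < O < Na.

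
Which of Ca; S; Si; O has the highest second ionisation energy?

After 1 electron has been removed, what remains? Ca⁺ still has 1 valence electron; S⁺ still has 5 valence electrons; Si⁺ still has 3 valence electrons; O⁺ still has 5 valence electrons.
All are still removing valence electrons, so compare the +1 ions as you would atoms: IE_2 generally rises across a period (higher Z_eff) and falls down a group (larger shell), subject to the usual subshell exceptions.
Valence configurations: Ca⁺ [Ar]4s¹, S⁺ [Ne]3s²3p³, Si⁺ [Ne]3s²3p¹, O⁺ [He]2s²2p³.
Tabulated IE_2 (kJ/mol): Ca 1145, S 2252, Si 1577, O 3388.
Putting it together, IE_2: Ca < Si < S < O.

O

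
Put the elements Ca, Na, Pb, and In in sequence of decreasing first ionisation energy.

Na is in period 3, group 1; Ca is in period 4, group 2; In is in period 5, group 13; Pb is in period 6, group 14.
Removing the outermost electron gets harder across a period and easier down a group.
These sit on a diagonal, where the across-period and down-group effects partly cancel.
In > Na: the two effects oppose for this pair; the across-period effect wins (558 vs 496 kJ/mol).
Ca > In: period and group pull opposite ways; the down-group shift dominates (590 vs 558 kJ/mol).
Pb > Ca: the two effects oppose for this pair; the across-period effect wins (716 vs 590 kJ/mol).
Approximate values (kJ/mol): Na 496, Ca 590, In 558, Pb 716.
So from highest to lowest: Pb > Ca > In > Na.

Pb > Ca > In > Na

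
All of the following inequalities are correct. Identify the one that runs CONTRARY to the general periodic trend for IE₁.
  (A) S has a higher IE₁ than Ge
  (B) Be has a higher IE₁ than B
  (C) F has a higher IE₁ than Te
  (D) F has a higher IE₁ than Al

(B)

The general trend: IE₁ increases across a period and decreases down a group.
(A) S (period 3, group 16) vs Ge (period 4, group 14): the stated order agrees with the simple trend.
(B) Be (period 2, group 2) vs B (period 2, group 13): the stated order contradicts the simple trend.
(C) F (period 2, group 17) vs Te (period 5, group 16): the stated order agrees with the simple trend.
(D) F (period 2, group 17) vs Al (period 3, group 13): the stated order agrees with the simple trend.
The exception is (B): removing B's lone 2p electron is easier than breaking Be's filled 2s².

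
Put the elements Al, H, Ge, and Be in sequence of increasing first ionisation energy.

H is in period 1, group 1; Be is in period 2, group 2; Al is in period 3, group 13; Ge is in period 4, group 14.
First ionization energy rises across a period (greater Z_eff holds electrons more tightly) and falls down a group (valence electrons are farther from the nucleus).
A diagonal step moves right (one effect) and down (the opposite effect) at once.
Ge > Al: period and group pull opposite ways; the across-period shift dominates (762 vs 578 kJ/mol).
Be > Ge: the two effects oppose for this pair; the down-group effect wins (900 vs 762 kJ/mol).
H > Be: period and group pull opposite ways; the down-group shift dominates (1312 vs 900 kJ/mol).
Approximate values (kJ/mol): H 1312, Be 900, Al 578, Ge 762.
So from lowest to highest: Al < Ge < Be < H.

Al, Ge, Be, H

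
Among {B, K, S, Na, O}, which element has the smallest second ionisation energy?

S

After 1 electron has been removed, what remains? B⁺ still has 2 valence electrons; K⁺ is the bare [Ar] core; S⁺ still has 5 valence electrons; Na⁺ is the bare [Ne] core; O⁺ still has 5 valence electrons.
Usually core removal costs more than valence removal, but here the competition is close: a tightly held n=2 valence electron can cost more to remove than an n=3 core electron, so the actual values have to decide it.
Valence configurations: B⁺ [He]2s², S⁺ [Ne]3s²3p³, O⁺ [He]2s²2p³.
The numbers (kJ/mol): B 2427, K 3052, S 2252, Na 4562, O 3388.
Overall IE_2 order: S < B < K < O < Na.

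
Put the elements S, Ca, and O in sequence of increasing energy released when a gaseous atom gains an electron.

Electron affinity generally becomes more exothermic across a period toward the halogens and less exothermic down a group.
These span different periods and groups, so the two trends combine.
O > Ca: relative to Ca, both the across-period and down-group shifts push O's electron affinity up.
S > O: this pair runs against the simple trend — see the exception note.
Note the exception: S has a higher electron affinity than O, contrary to the simple trend — the compact 2p subshell of O repels the added electron more than S's larger 3p does.
Approximate values (kJ/mol): O 141, S 200, Ca 2.
So from lowest to highest: Ca < O < S.

Ca < O < S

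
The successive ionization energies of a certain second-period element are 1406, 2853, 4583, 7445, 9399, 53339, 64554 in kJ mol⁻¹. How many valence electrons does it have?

5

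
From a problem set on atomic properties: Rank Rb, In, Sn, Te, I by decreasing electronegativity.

Rb is in period 5, group 1; In is in period 5, group 13; Sn is in period 5, group 14; Te is in period 5, group 16; I is in period 5, group 17.
Electronegativity increases across a period and decreases down a group, tracking effective nuclear charge and atomic size.
All lie in period 5, so electronegativity increases left to right.
So from highest to lowest: I > Te > Sn > In > Rb.

I, Te, Sn, In, Rb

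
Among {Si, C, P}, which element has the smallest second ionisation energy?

Consider each +1 ion: Si⁺ still has 3 valence electrons; C⁺ still has 3 valence electrons; P⁺ still has 4 valence electrons.
All are still removing valence electrons, so compare the +1 ions as you would atoms: IE_2 generally rises across a period (higher Z_eff) and falls down a group (larger shell), subject to the usual subshell exceptions.
Valence configurations: Si⁺ [Ne]3s²3p¹, C⁺ [He]2s²2p¹, P⁺ [Ne]3s²3p².
Tabulated IE_2 (kJ/mol): Si 1577, C 2353, P 1907.
Overall IE_2 order: Si < P < C.

Si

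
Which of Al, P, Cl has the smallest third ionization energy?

Al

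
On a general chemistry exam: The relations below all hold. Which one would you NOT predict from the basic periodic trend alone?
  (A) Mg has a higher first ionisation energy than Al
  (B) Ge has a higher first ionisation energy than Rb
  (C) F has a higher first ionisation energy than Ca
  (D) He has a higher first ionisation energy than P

The general trend: first ionisation energy increases across a period and decreases down a group.
(A) Mg (period 3, group 2) vs Al (period 3, group 13): the stated order contradicts the simple trend.
(B) Ge (period 4, group 14) vs Rb (period 5, group 1): the stated order agrees with the simple trend.
(C) F (period 2, group 17) vs Ca (period 4, group 2): the stated order agrees with the simple trend.
(D) He (period 1, group 18) vs P (period 3, group 15): the stated order agrees with the simple trend.
The exception is (A): Al's single 3p electron is easier to remove than one from Mg's filled 3s².

(A)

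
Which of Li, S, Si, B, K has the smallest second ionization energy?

After 1 electron has been removed, what remains? Li⁺ is the bare [He] core; S⁺ still has 5 valence electrons; Si⁺ still has 3 valence electrons; B⁺ still has 2 valence electrons; K⁺ is the bare [Ar] core.
Pulling an electron out of a noble-gas core costs far more than removing a remaining valence electron, so K and Li sit at the high end of IE_2.
Valence configurations: S⁺ [Ne]3s²3p³, Si⁺ [Ne]3s²3p¹, B⁺ [He]2s².
The numbers (kJ/mol): Li 7298, S 2252, Si 1577, B 2427, K 3052.
Overall IE_2 order: Si < S < B < K < Li.

Si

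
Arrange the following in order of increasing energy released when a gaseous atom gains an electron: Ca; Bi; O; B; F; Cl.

Atoms with high Z_eff and room in the valence shell (especially the halogens) have the most exothermic electron affinities.
These span different periods and groups, so the two trends combine.
B > Ca: both effects reinforce here, so B is clearly the higher of the two.
Bi > B: the two effects oppose for this pair; the across-period effect wins (91 vs 27 kJ/mol).
O > Bi: relative to Bi, both the across-period and down-group shifts push O's electron affinity up.
F > O: F lies to the right of O in period 2, so the across-period effect alone puts F higher.
Cl > F: this pair runs against the simple trend — see the exception note.
Note the exception: Cl has a higher electron affinity than F, contrary to the simple trend — F's small 2p subshell makes the incoming electron feel strong e⁻–e⁻ repulsion, so Cl actually releases more energy on gaining an electron.
For reference (kJ/mol): B 27, O 141, F 328, Cl 349, Ca 2, Bi 91.
So from lowest to highest: Ca < B < Bi < O < F < Cl.

Ca < B < Bi < O < F < Cl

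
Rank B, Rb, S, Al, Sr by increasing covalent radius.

B < S < Al < Sr < Rb

Moving right in a period, electrons are added to the same shell under a stronger nuclear pull, so atoms get smaller; moving down, a new shell is opened and atoms get larger.
Here both period and group differ, so the two effects have to be weighed against each other.
S > B: the two effects oppose for this pair; the down-group effect wins (103 vs 85 pm).
Al > S: both are in period 3; the period trend gives Al the larger value.
Sr > Al: both effects reinforce here, so Sr is clearly the larger of the two.
Rb > Sr: Rb lies to the left of Sr in period 5, so the across-period effect alone puts Rb larger.
Tabulated atomic radius (pm): B 85, Al 126, S 103, Rb 210, Sr 185.
So from smallest to largest: B < S < Al < Sr < Rb.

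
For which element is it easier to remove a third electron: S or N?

The third ionization energy removes an electron from the +2 ion. For each element: S²⁺ still has 4 valence electrons; N²⁺ still has 3 valence electrons.
All are still removing valence electrons, so compare the +2 ions as you would atoms: IE_3 generally rises across a period (higher Z_eff) and falls down a group (larger shell), subject to the usual subshell exceptions.
Valence configurations: S²⁺ [Ne]3s²3p², N²⁺ [He]2s²2p¹.
Approximate IE_3 values (kJ/mol): S 3357, N 4578.
Overall IE_3 order: S < N.

S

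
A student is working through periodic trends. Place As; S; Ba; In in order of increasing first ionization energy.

Removing the outermost electron gets harder across a period and easier down a group.
Here both period and group differ, so the two effects have to be weighed against each other.
In > Ba: both effects reinforce here, so In is clearly the higher of the two.
As > In: relative to In, both the across-period and down-group shifts push As's first ionization energy up.
S > As: relative to As, both the across-period and down-group shifts push S's first ionization energy up.
Tabulated first ionization energy (kJ/mol): S 1000, As 947, In 558, Ba 503.
So from lowest to highest: Ba < In < As < S.

Ba, In, As, S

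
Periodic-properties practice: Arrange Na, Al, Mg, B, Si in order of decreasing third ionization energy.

IE_3 is the cost of taking one more electron from the +2 cation: Na²⁺ is already 1 electron into the core; Al²⁺ still has 1 valence electron; Mg²⁺ is the bare [Ne] core; B²⁺ still has 1 valence electron; Si²⁺ still has 2 valence electrons.
Core electrons are held far more tightly than valence electrons, so Na and Mg top the IE_3 order.
Valence configurations: Al²⁺ [Ne]3s¹, B²⁺ [He]2s¹, Si²⁺ [Ne]3s².
The numbers (kJ/mol): Na 6910, Al 2745, Mg 7733, B 3660, Si 3232.
Putting it together, IE_3: Al < Si < B < Na < Mg.

Mg, Na, B, Si, Al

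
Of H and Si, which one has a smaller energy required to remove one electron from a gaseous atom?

Si

H is in period 1, group 1; Si is in period 3, group 14.
First ionization energy rises across a period (greater Z_eff holds electrons more tightly) and falls down a group (valence electrons are farther from the nucleus).
Here both period and group differ, so the two effects have to be weighed against each other.
H > Si: period and group pull opposite ways; the down-group shift dominates (1312 vs 786 kJ/mol).
Tabulated first ionization energy (kJ/mol): H 1312, Si 786.
So Si has the smaller energy required to remove one electron from a gaseous atom (Si < H).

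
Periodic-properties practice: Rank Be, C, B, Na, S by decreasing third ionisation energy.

Be, Na, C, B, S

The third ionization energy removes an electron from the +2 ion. For each element: Be²⁺ is the bare [He] core; C²⁺ still has 2 valence electrons; B²⁺ still has 1 valence electron; Na²⁺ is already 1 electron into the core; S²⁺ still has 4 valence electrons.
Core electrons are held far more tightly than valence electrons, so Na and Be top the IE_3 order.
Valence configurations: C²⁺ [He]2s², B²⁺ [He]2s¹, S²⁺ [Ne]3s²3p².
Approximate IE_3 values (kJ/mol): Be 14849, C 4620, B 3660, Na 6910, S 3357.
So the third ionization energies run S < B < C < Na < Be.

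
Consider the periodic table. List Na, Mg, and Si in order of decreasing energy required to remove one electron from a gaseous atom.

Si, Mg, Na

IE₁ increases left→right with effective nuclear charge and decreases top→bottom as the valence shell moves farther out.
All lie in period 3, so first ionization energy increases left to right.
So from highest to lowest: Si > Mg > Na.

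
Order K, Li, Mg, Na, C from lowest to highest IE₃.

IE_3 is the cost of taking one more electron from the +2 cation: K²⁺ is already 1 electron into the core; Li²⁺ is already 1 electron into the core; Mg²⁺ is the bare [Ne] core; Na²⁺ is already 1 electron into the core; C²⁺ still has 2 valence electrons.
Usually core removal costs more than valence removal, but here the competition is close: a tightly held n=2 valence electron can cost more to remove than an n=3 core electron, so the actual values have to decide it.
Tabulated IE_3 (kJ/mol): K 4420, Li 11815, Mg 7733, Na 6910, C 4620.
So the third ionization energies run K < C < Na < Mg < Li.

K < C < Na < Mg < Li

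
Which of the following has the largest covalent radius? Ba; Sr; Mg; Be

Atomic radius shrinks across a period as nuclear charge pulls the same shell inward, and grows down a group as new shells are added.
All are in group 2, so atomic radius increases down the group.
The largest covalent radius among these belongs to Ba.

Ba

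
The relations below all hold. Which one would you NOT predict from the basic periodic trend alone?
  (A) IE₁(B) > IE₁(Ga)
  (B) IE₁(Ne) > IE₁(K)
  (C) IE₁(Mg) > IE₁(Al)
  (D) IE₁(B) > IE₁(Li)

The general trend: first ionisation energy increases across a period and decreases down a group.
(A) B (period 2, group 13) vs Ga (period 4, group 13): the stated order agrees with the simple trend.
(B) Ne (period 2, group 18) vs K (period 4, group 1): the stated order agrees with the simple trend.
(C) Mg (period 3, group 2) vs Al (period 3, group 13): the stated order contradicts the simple trend.
(D) B (period 2, group 13) vs Li (period 2, group 1): the stated order agrees with the simple trend.
The exception is (C): Al's single 3p electron is easier to remove than one from Mg's filled 3s².

(C)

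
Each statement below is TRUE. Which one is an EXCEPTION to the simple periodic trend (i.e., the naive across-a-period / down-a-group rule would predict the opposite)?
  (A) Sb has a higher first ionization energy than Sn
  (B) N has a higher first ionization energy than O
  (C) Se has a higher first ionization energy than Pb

The general trend: first ionization energy increases across a period and decreases down a group.
(A) Sb (period 5, group 15) vs Sn (period 5, group 14): the stated order agrees with the simple trend.
(B) N (period 2, group 15) vs O (period 2, group 16): the stated order contradicts the simple trend.
(C) Se (period 4, group 16) vs Pb (period 6, group 14): the stated order agrees with the simple trend.
The exception is (B): pairing an electron in O's 2p⁴ costs repulsion energy, so O ionizes more easily than half-filled N (2p³).

(B)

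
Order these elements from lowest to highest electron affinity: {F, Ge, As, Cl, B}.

B, As, Ge, F, Cl

Electron affinity generally becomes more exothermic across a period toward the halogens and less exothermic down a group.
Here both period and group differ, so the two effects have to be weighed against each other.
As > B: the two effects oppose for this pair; the across-period effect wins (78 vs 27 kJ/mol).
Ge > As: this pair runs against the simple trend — see the exception note.
F > Ge: relative to Ge, both the across-period and down-group shifts push F's electron affinity up.
Cl > F: this pair runs against the simple trend — see the exception note.
Note the exception: Ge has a higher electron affinity than As, contrary to the simple trend — adding an electron to As's half-filled 4p³ is unfavourable, so Ge (4p²) has the more exothermic EA.
Note the exception: Cl has a higher electron affinity than F, contrary to the simple trend — F's small 2p subshell makes the incoming electron feel strong e⁻–e⁻ repulsion, so Cl actually releases more energy on gaining an electron.
Tabulated electron affinity (kJ/mol): B 27, F 328, Cl 349, Ge 119, As 78.
So from lowest to highest: B < As < Ge < F < Cl.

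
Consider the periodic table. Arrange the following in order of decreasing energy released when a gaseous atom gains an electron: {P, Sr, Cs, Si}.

Si > P > Cs > Sr

Si is in period 3, group 14; P is in period 3, group 15; Sr is in period 5, group 2; Cs is in period 6, group 1.
EA tends to increase across a period and decrease down a group, though the pattern is less regular than for IE or radius.
Neither a single period nor a single group — weigh both effects.
Cs > Sr: this pair runs against the simple trend — see the exception note.
P > Cs: both effects reinforce here, so P is clearly the higher of the two.
Si > P: this pair runs against the simple trend — see the exception note.
Note the exception: Cs has a higher electron affinity than Sr, contrary to the simple trend — adding an electron to Sr (ns²) has to open a new, higher-energy np subshell, which is unfavourable.
Note the exception: Si has a higher electron affinity than P, contrary to the simple trend — adding an electron to P's half-filled 3p³ is unfavourable, so Si (3p²) has the more exothermic EA.
Tabulated electron affinity (kJ/mol): Si 134, P 72, Sr 5, Cs 46.
So from highest to lowest: Si > P > Cs > Sr.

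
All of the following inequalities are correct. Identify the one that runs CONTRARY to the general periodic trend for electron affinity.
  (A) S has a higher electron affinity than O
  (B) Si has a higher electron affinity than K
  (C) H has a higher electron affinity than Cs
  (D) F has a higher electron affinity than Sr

The general trend: electron affinity increases across a period and decreases down a group.
(A) S (period 3, group 16) vs O (period 2, group 16): the stated order contradicts the simple trend.
(B) Si (period 3, group 14) vs K (period 4, group 1): the stated order agrees with the simple trend.
(C) H (period 1, group 1) vs Cs (period 6, group 1): the stated order agrees with the simple trend.
(D) F (period 2, group 17) vs Sr (period 5, group 2): the stated order agrees with the simple trend.
The exception is (A): the compact 2p subshell of O repels the added electron more than S's larger 3p does.

(A)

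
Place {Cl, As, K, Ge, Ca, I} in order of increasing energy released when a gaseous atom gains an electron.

Adding an electron releases more energy for atoms nearer the top right (short of the noble gases).
Neither a single period nor a single group — weigh both effects.
K > Ca: this pair runs against the simple trend — see the exception note.
As > K: As lies to the right of K in period 4, so the across-period effect alone puts As higher.
Ge > As: this pair runs against the simple trend — see the exception note.
I > Ge: period and group pull opposite ways; the across-period shift dominates (295 vs 119 kJ/mol).
Cl > I: Cl sits above I in group 17, so the down-group effect alone puts Cl higher.
Note the exception: K has a higher electron affinity than Ca, contrary to the simple trend — adding an electron to Ca (ns²) has to open a new, higher-energy np subshell, which is unfavourable.
Note the exception: Ge has a higher electron affinity than As, contrary to the simple trend — adding an electron to As's half-filled 4p³ is unfavourable, so Ge (4p²) has the more exothermic EA.
For reference (kJ/mol): Cl 349, K 48, Ca 2, Ge 119, As 78, I 295.
So from lowest to highest: Ca < K < As < Ge < I < Cl.

Ca < K < As < Ge < I < Cl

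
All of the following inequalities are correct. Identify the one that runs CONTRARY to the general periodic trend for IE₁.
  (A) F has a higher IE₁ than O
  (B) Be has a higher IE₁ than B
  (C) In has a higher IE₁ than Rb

(B)

The general trend: IE₁ increases across a period and decreases down a group.
(A) F (period 2, group 17) vs O (period 2, group 16): the stated order agrees with the simple trend.
(B) Be (period 2, group 2) vs B (period 2, group 13): the stated order contradicts the simple trend.
(C) In (period 5, group 13) vs Rb (period 5, group 1): the stated order agrees with the simple trend.
The exception is (B): removing B's lone 2p electron is easier than breaking Be's filled 2s².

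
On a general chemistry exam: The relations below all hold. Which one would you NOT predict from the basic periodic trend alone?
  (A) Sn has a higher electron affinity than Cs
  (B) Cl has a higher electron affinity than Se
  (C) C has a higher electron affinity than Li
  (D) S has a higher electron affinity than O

The general trend: electron affinity increases across a period and decreases down a group.
(A) Sn (period 5, group 14) vs Cs (period 6, group 1): the stated order agrees with the simple trend.
(B) Cl (period 3, group 17) vs Se (period 4, group 16): the stated order agrees with the simple trend.
(C) C (period 2, group 14) vs Li (period 2, group 1): the stated order agrees with the simple trend.
(D) S (period 3, group 16) vs O (period 2, group 16): the stated order contradicts the simple trend.
The exception is (D): the compact 2p subshell of O repels the added electron more than S's larger 3p does.

(D)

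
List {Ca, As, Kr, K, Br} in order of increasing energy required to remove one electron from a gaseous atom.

K, Ca, As, Br, Kr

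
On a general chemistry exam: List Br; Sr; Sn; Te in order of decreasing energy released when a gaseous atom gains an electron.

Br, Te, Sn, Sr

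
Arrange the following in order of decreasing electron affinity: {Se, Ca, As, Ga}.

Se, As, Ga, Ca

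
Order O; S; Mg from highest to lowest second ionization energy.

Consider each +1 ion: O⁺ still has 5 valence electrons; S⁺ still has 5 valence electrons; Mg⁺ still has 1 valence electron.
All are still removing valence electrons, so compare the +1 ions as you would atoms: IE_2 generally rises across a period (higher Z_eff) and falls down a group (larger shell), subject to the usual subshell exceptions.
Valence configurations: O⁺ [He]2s²2p³, S⁺ [Ne]3s²3p³, Mg⁺ [Ne]3s¹.
Tabulated IE_2 (kJ/mol): O 3388, S 2252, Mg 1451.
Overall IE_2 order: Mg < S < O.

O > S > Mg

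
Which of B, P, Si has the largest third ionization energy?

After 2 electrons have been removed, what remains? B²⁺ still has 1 valence electron; P²⁺ still has 3 valence electrons; Si²⁺ still has 2 valence electrons.
All are still removing valence electrons, so compare the +2 ions as you would atoms: IE_3 generally rises across a period (higher Z_eff) and falls down a group (larger shell), subject to the usual subshell exceptions.
Valence configurations: B²⁺ [He]2s¹, P²⁺ [Ne]3s²3p¹, Si²⁺ [Ne]3s².
P²⁺ loses a lone 3p electron whereas Si²⁺ must break into a filled 3s² pair, so IE_3(Si) > IE_3(P) even though P has the higher nuclear charge.
Approximate IE_3 values (kJ/mol): B 3660, P 2914, Si 3232.
So the third ionization energies run P < Si < B.

B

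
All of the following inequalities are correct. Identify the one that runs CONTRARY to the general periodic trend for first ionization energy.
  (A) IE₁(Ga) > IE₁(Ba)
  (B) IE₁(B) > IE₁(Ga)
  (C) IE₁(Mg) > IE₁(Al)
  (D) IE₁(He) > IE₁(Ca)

The general trend: first ionization energy increases across a period and decreases down a group.
(A) Ga (period 4, group 13) vs Ba (period 6, group 2): the stated order agrees with the simple trend.
(B) B (period 2, group 13) vs Ga (period 4, group 13): the stated order agrees with the simple trend.
(C) Mg (period 3, group 2) vs Al (period 3, group 13): the stated order contradicts the simple trend.
(D) He (period 1, group 18) vs Ca (period 4, group 2): the stated order agrees with the simple trend.
The exception is (C): Al's single 3p electron is easier to remove than one from Mg's filled 3s².

(C)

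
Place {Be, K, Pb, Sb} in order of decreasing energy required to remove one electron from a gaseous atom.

Be > Sb > Pb > K

Across a period the outer electron is held more tightly (higher IE₁); down a group it sits in a higher shell, more shielded, and comes off more easily.
These span different periods and groups, so the two trends combine.
Pb > K: period and group pull opposite ways; the across-period shift dominates (716 vs 419 kJ/mol).
Sb > Pb: relative to Pb, both the across-period and down-group shifts push Sb's first ionization energy up.
Be > Sb: the two effects oppose for this pair; the down-group effect wins (900 vs 831 kJ/mol).
Approximate values (kJ/mol): Be 900, K 419, Sb 831, Pb 716.
So from highest to lowest: Be > Sb > Pb > K.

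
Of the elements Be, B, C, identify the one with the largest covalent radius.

Be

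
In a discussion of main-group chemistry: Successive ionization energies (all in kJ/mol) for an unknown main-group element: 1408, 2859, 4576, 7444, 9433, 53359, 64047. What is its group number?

Group 15

Look for the largest jump between consecutive ionization energies: IE6/IE5 ≈ 5.7, far larger than any earlier ratio.
That jump marks the point where a core electron is being removed. So the atom has 5 valence electrons.
A main-group element with 5 valence electrons is in group 15.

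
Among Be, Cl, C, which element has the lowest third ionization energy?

Cl

Consider each +2 ion: Be²⁺ is the bare [He] core; Cl²⁺ still has 5 valence electrons; C²⁺ still has 2 valence electrons.
Pulling an electron out of a noble-gas core costs far more than removing a remaining valence electron, so Be sits at the high end of IE_3.
Valence configurations: Cl²⁺ [Ne]3s²3p³, C²⁺ [He]2s².
Approximate IE_3 values (kJ/mol): Be 14849, Cl 3822, C 4620.
Hence IE_3: Cl < C < Be.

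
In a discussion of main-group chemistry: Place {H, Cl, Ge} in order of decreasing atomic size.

Ge, Cl, H

Across a period the added protons contract the valence shell; down a group each new principal shell makes the atom larger.
Neither a single period nor a single group — weigh both effects.
Cl > H: the two effects oppose for this pair; the down-group effect wins (99 vs 32 pm).
Ge > Cl: relative to Cl, both the across-period and down-group shifts push Ge's atomic radius up.
Approximate values (pm): H 32, Cl 99, Ge 121.
So from largest to smallest: Ge > Cl > H.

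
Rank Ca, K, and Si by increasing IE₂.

Ca < Si < K

Consider each +1 ion: Ca⁺ still has 1 valence electron; K⁺ is the bare [Ar] core; Si⁺ still has 3 valence electrons.
Pulling an electron out of a noble-gas core costs far more than removing a remaining valence electron, so K sits at the high end of IE_2.
Valence configurations: Ca⁺ [Ar]4s¹, Si⁺ [Ne]3s²3p¹.
The numbers (kJ/mol): Ca 1145, K 3052, Si 1577.
So the second ionization energies run Ca < Si < K.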